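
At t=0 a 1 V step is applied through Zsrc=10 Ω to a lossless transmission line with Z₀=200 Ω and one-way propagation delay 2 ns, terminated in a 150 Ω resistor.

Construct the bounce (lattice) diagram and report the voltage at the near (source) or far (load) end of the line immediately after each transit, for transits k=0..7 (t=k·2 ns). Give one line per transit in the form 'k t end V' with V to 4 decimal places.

Γ_L=-0.142857, Γ_S=-0.904762; launch V₁=1·200/210=0.952381
k=0 src: V=0.9524
k=1 load: inc=0.952381, refl=0.952381·-0.142857=-0.1361; V=0.000000+0.952381+-0.136054=0.8163
k=2 src: inc=-0.136054, refl=-0.136054·-0.904762=0.1231; V=0.952381+-0.136054+0.123097=0.9394
k=3 load: inc=0.123097, refl=0.123097·-0.142857=-0.0176; V=0.816327+0.123097+-0.017585=0.9218
k=4 src: inc=-0.017585, refl=-0.017585·-0.904762=0.0159; V=0.939423+-0.017585+0.015910=0.9377
k=5 load: inc=0.015910, refl=0.015910·-0.142857=-0.0023; V=0.921838+0.015910+-0.002273=0.9355
k=6 src: inc=-0.002273, refl=-0.002273·-0.904762=0.0021; V=0.937749+-0.002273+0.002056=0.9375
k=7 load: inc=0.002056, refl=0.002056·-0.142857=-0.0003; V=0.935476+0.002056+-0.000294=0.9372

0 0 source 0.9524
1 2 load 0.8163
2 4 source 0.9394
3 6 load 0.9218
4 8 source 0.9377
5 10 load 0.9355
6 12 source 0.9375
7 14 load 0.9372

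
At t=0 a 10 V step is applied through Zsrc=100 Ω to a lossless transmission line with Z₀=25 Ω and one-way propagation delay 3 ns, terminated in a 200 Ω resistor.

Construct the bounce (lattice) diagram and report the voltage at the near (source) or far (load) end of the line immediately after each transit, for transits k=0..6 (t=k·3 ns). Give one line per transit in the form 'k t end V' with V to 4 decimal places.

Γ_L=0.777778, Γ_S=0.600000; launch V₁=10·25/125=2.000000
k=0 src: V=2.0000
k=1 load: inc=2.000000, refl=2.000000·0.777778=1.5556; V=0.000000+2.000000+1.555556=3.5556
k=2 src: inc=1.555556, refl=1.555556·0.600000=0.9333; V=2.000000+1.555556+0.933333=4.4889
k=3 load: inc=0.933333, refl=0.933333·0.777778=0.7259; V=3.555556+0.933333+0.725926=5.2148
k=4 src: inc=0.725926, refl=0.725926·0.600000=0.4356; V=4.488889+0.725926+0.435556=5.6504
k=5 load: inc=0.435556, refl=0.435556·0.777778=0.3388; V=5.214815+0.435556+0.338765=5.9891
k=6 src: inc=0.338765, refl=0.338765·0.600000=0.2033; V=5.650370+0.338765+0.203259=6.1924

0 0 source 2.0000
1 3 load 3.5556
2 6 source 4.4889
3 9 load 5.2148
4 12 source 5.6504
5 15 load 5.9891
6 18 source 6.1924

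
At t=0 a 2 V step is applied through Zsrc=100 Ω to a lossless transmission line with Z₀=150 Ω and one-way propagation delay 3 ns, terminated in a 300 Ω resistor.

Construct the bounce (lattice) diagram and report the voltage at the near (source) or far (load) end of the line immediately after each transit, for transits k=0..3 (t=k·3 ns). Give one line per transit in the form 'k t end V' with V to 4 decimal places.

0 0 source 1.2000
1 3 load 1.6000
2 6 source 1.5200
3 9 load 1.4933

Γ_L=0.333333, Γ_S=-0.200000; launch V₁=2·150/250=1.200000
k=0 src: V=1.2000
k=1 load: inc=1.200000, refl=1.200000·0.333333=0.4000; V=0.000000+1.200000+0.400000=1.6000
k=2 src: inc=0.400000, refl=0.400000·-0.200000=-0.0800; V=1.200000+0.400000+-0.080000=1.5200
k=3 load: inc=-0.080000, refl=-0.080000·0.333333=-0.0267; V=1.600000+-0.080000+-0.026667=1.4933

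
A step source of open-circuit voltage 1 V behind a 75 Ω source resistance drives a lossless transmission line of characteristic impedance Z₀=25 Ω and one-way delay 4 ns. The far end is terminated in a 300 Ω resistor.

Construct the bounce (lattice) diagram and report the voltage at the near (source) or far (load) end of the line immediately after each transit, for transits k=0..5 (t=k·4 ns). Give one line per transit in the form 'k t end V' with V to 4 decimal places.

0 0 source 0.2500
1 4 load 0.4615
2 8 source 0.5673
3 12 load 0.6568
4 16 source 0.7016
5 20 load 0.7394

Γ_L=0.846154, Γ_S=0.500000; launch V₁=1·25/100=0.250000
k=0 src: V=0.2500
k=1 load: inc=0.250000, refl=0.250000·0.846154=0.2115; V=0.000000+0.250000+0.211538=0.4615
k=2 src: inc=0.211538, refl=0.211538·0.500000=0.1058; V=0.250000+0.211538+0.105769=0.5673
k=3 load: inc=0.105769, refl=0.105769·0.846154=0.0895; V=0.461538+0.105769+0.089497=0.6568
k=4 src: inc=0.089497, refl=0.089497·0.500000=0.0447; V=0.567308+0.089497+0.044749=0.7016
k=5 load: inc=0.044749, refl=0.044749·0.846154=0.0379; V=0.656805+0.044749+0.037864=0.7394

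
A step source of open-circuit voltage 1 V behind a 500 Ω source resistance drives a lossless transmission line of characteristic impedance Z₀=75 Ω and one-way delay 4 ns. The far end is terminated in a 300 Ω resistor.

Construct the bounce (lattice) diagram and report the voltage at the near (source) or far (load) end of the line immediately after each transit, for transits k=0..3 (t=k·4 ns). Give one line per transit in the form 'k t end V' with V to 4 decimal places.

Γ_L=0.600000, Γ_S=0.739130; launch V₁=1·75/575=0.130435
k=0 src: V=0.1304
k=1 load: inc=0.130435, refl=0.130435·0.600000=0.0783; V=0.000000+0.130435+0.078261=0.2087
k=2 src: inc=0.078261, refl=0.078261·0.739130=0.0578; V=0.130435+0.078261+0.057845=0.2665
k=3 load: inc=0.057845, refl=0.057845·0.600000=0.0347; V=0.208696+0.057845+0.034707=0.3012

0 0 source 0.1304
1 4 load 0.2087
2 8 source 0.2665
3 12 load 0.3012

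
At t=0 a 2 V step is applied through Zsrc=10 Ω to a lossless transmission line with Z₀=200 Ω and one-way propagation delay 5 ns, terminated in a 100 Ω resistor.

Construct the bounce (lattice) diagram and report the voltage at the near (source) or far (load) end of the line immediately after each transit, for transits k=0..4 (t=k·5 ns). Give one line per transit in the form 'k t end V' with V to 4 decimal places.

Γ_L=-0.333333, Γ_S=-0.904762; launch V₁=2·200/210=1.904762
k=0 src: V=1.9048
k=1 load: inc=1.904762, refl=1.904762·-0.333333=-0.6349; V=0.000000+1.904762+-0.634921=1.2698
k=2 src: inc=-0.634921, refl=-0.634921·-0.904762=0.5745; V=1.904762+-0.634921+0.574452=1.8443
k=3 load: inc=0.574452, refl=0.574452·-0.333333=-0.1915; V=1.269841+0.574452+-0.191484=1.6528
k=4 src: inc=-0.191484, refl=-0.191484·-0.904762=0.1732; V=1.844293+-0.191484+0.173247=1.8261

0 0 source 1.9048
1 5 load 1.2698
2 10 source 1.8443
3 15 load 1.6528
4 20 source 1.8261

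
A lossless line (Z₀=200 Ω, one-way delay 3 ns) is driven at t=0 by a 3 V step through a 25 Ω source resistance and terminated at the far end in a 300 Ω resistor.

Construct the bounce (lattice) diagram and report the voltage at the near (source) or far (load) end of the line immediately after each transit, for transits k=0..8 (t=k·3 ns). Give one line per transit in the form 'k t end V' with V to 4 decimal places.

Γ_L=0.200000, Γ_S=-0.777778; launch V₁=3·200/225=2.666667
k=0 src: V=2.6667
k=1 load: inc=2.666667, refl=2.666667·0.200000=0.5333; V=0.000000+2.666667+0.533333=3.2000
k=2 src: inc=0.533333, refl=0.533333·-0.777778=-0.4148; V=2.666667+0.533333+-0.414815=2.7852
k=3 load: inc=-0.414815, refl=-0.414815·0.200000=-0.0830; V=3.200000+-0.414815+-0.082963=2.7022
k=4 src: inc=-0.082963, refl=-0.082963·-0.777778=0.0645; V=2.785185+-0.082963+0.064527=2.7667
k=5 load: inc=0.064527, refl=0.064527·0.200000=0.0129; V=2.702222+0.064527+0.012905=2.7797
k=6 src: inc=0.012905, refl=0.012905·-0.777778=-0.0100; V=2.766749+0.012905+-0.010037=2.7696
k=7 load: inc=-0.010037, refl=-0.010037·0.200000=-0.0020; V=2.779654+-0.010037+-0.002007=2.7676
k=8 src: inc=-0.002007, refl=-0.002007·-0.777778=0.0016; V=2.769617+-0.002007+0.001561=2.7692

0 0 source 2.6667
1 3 load 3.2000
2 6 source 2.7852
3 9 load 2.7022
4 12 source 2.7667
5 15 load 2.7797
6 18 source 2.7696
7 21 load 2.7676
8 24 source 2.7692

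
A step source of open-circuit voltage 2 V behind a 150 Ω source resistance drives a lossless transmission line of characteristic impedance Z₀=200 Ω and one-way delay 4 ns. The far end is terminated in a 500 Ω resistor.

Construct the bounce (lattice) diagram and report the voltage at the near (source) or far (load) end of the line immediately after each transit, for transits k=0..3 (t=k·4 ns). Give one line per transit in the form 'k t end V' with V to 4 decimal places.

0 0 source 1.1429
1 4 load 1.6327
2 8 source 1.5627
3 12 load 1.5327

Γ_L=0.428571, Γ_S=-0.142857; launch V₁=2·200/350=1.142857
k=0 src: V=1.1429
k=1 load: inc=1.142857, refl=1.142857·0.428571=0.4898; V=0.000000+1.142857+0.489796=1.6327
k=2 src: inc=0.489796, refl=0.489796·-0.142857=-0.0700; V=1.142857+0.489796+-0.069971=1.5627
k=3 load: inc=-0.069971, refl=-0.069971·0.428571=-0.0300; V=1.632653+-0.069971+-0.029988=1.5327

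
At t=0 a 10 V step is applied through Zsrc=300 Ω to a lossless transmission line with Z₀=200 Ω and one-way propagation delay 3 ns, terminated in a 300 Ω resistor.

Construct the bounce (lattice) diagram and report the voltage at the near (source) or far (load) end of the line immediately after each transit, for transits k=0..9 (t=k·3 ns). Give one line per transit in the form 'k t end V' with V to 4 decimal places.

0 0 source 4.0000
1 3 load 4.8000
2 6 source 4.9600
3 9 load 4.9920
4 12 source 4.9984
5 15 load 4.9997
6 18 source 4.9999
7 21 load 5.0000
8 24 source 5.0000
9 27 load 5.0000

Γ_L=0.200000, Γ_S=0.200000; launch V₁=10·200/500=4.000000
k=0 src: V=4.0000
k=1 load: inc=4.000000, refl=4.000000·0.200000=0.8000; V=0.000000+4.000000+0.800000=4.8000
k=2 src: inc=0.800000, refl=0.800000·0.200000=0.1600; V=4.000000+0.800000+0.160000=4.9600
k=3 load: inc=0.160000, refl=0.160000·0.200000=0.0320; V=4.800000+0.160000+0.032000=4.9920
k=4 src: inc=0.032000, refl=0.032000·0.200000=0.0064; V=4.960000+0.032000+0.006400=4.9984
k=5 load: inc=0.006400, refl=0.006400·0.200000=0.0013; V=4.992000+0.006400+0.001280=4.9997
k=6 src: inc=0.001280, refl=0.001280·0.200000=0.0003; V=4.998400+0.001280+0.000256=4.9999
k=7 load: inc=0.000256, refl=0.000256·0.200000=0.0001; V=4.999680+0.000256+0.000051=5.0000
k=8 src: inc=0.000051, refl=0.000051·0.200000=0.0000; V=4.999936+0.000051+0.000010=5.0000
k=9 load: inc=0.000010, refl=0.000010·0.200000=0.0000; V=4.999987+0.000010+0.000002=5.0000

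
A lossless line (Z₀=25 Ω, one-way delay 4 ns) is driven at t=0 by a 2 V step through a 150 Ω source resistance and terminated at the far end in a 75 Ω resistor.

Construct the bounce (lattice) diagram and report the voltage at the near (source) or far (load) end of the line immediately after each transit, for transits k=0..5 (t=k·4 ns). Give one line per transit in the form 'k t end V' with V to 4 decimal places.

0 0 source 0.2857
1 4 load 0.4286
2 8 source 0.5306
3 12 load 0.5816
4 16 source 0.6181
5 20 load 0.6363

Γ_L=0.500000, Γ_S=0.714286; launch V₁=2·25/175=0.285714
k=0 src: V=0.2857
k=1 load: inc=0.285714, refl=0.285714·0.500000=0.1429; V=0.000000+0.285714+0.142857=0.4286
k=2 src: inc=0.142857, refl=0.142857·0.714286=0.1020; V=0.285714+0.142857+0.102041=0.5306
k=3 load: inc=0.102041, refl=0.102041·0.500000=0.0510; V=0.428571+0.102041+0.051020=0.5816
k=4 src: inc=0.051020, refl=0.051020·0.714286=0.0364; V=0.530612+0.051020+0.036443=0.6181
k=5 load: inc=0.036443, refl=0.036443·0.500000=0.0182; V=0.581633+0.036443+0.018222=0.6363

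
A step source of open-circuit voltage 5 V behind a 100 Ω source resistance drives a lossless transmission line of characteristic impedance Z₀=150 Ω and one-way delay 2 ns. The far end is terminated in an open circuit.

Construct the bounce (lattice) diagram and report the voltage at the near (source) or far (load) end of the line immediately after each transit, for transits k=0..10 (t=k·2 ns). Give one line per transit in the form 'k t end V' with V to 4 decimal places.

0 0 source 3.0000
1 2 load 6.0000
2 4 source 5.4000
3 6 load 4.8000
4 8 source 4.9200
5 10 load 5.0400
6 12 source 5.0160
7 14 load 4.9920
8 16 source 4.9968
9 18 load 5.0016
10 20 source 5.0006

Γ_L=1.000000, Γ_S=-0.200000; launch V₁=5·150/250=3.000000
k=0 src: V=3.0000
k=1 load: inc=3.000000, refl=3.000000·1.000000=3.0000; V=0.000000+3.000000+3.000000=6.0000
k=2 src: inc=3.000000, refl=3.000000·-0.200000=-0.6000; V=3.000000+3.000000+-0.600000=5.4000
k=3 load: inc=-0.600000, refl=-0.600000·1.000000=-0.6000; V=6.000000+-0.600000+-0.600000=4.8000
k=4 src: inc=-0.600000, refl=-0.600000·-0.200000=0.1200; V=5.400000+-0.600000+0.120000=4.9200
k=5 load: inc=0.120000, refl=0.120000·1.000000=0.1200; V=4.800000+0.120000+0.120000=5.0400
k=6 src: inc=0.120000, refl=0.120000·-0.200000=-0.0240; V=4.920000+0.120000+-0.024000=5.0160
k=7 load: inc=-0.024000, refl=-0.024000·1.000000=-0.0240; V=5.040000+-0.024000+-0.024000=4.9920
k=8 src: inc=-0.024000, refl=-0.024000·-0.200000=0.0048; V=5.016000+-0.024000+0.004800=4.9968
k=9 load: inc=0.004800, refl=0.004800·1.000000=0.0048; V=4.992000+0.004800+0.004800=5.0016
k=10 src: inc=0.004800, refl=0.004800·-0.200000=-0.0010; V=4.996800+0.004800+-0.000960=5.0006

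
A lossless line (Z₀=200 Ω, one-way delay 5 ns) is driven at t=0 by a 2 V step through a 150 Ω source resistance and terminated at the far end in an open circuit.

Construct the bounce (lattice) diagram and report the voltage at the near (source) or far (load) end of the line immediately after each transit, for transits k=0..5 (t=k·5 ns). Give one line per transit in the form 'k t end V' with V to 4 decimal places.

Γ_L=1.000000, Γ_S=-0.142857; launch V₁=2·200/350=1.142857
k=0 src: V=1.1429
k=1 load: inc=1.142857, refl=1.142857·1.000000=1.1429; V=0.000000+1.142857+1.142857=2.2857
k=2 src: inc=1.142857, refl=1.142857·-0.142857=-0.1633; V=1.142857+1.142857+-0.163265=2.1224
k=3 load: inc=-0.163265, refl=-0.163265·1.000000=-0.1633; V=2.285714+-0.163265+-0.163265=1.9592
k=4 src: inc=-0.163265, refl=-0.163265·-0.142857=0.0233; V=2.122449+-0.163265+0.023324=1.9825
k=5 load: inc=0.023324, refl=0.023324·1.000000=0.0233; V=1.959184+0.023324+0.023324=2.0058

0 0 source 1.1429
1 5 load 2.2857
2 10 source 2.1224
3 15 load 1.9592
4 20 source 1.9825
5 25 load 2.0058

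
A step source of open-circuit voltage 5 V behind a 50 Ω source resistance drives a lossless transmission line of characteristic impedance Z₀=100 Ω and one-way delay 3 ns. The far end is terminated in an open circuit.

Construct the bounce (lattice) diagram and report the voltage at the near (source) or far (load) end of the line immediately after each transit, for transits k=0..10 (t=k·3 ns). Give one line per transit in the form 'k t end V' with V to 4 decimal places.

0 0 source 3.3333
1 3 load 6.6667
2 6 source 5.5556
3 9 load 4.4444
4 12 source 4.8148
5 15 load 5.1852
6 18 source 5.0617
7 21 load 4.9383
8 24 source 4.9794
9 27 load 5.0206
10 30 source 5.0069

Γ_L=1.000000, Γ_S=-0.333333; launch V₁=5·100/150=3.333333
k=0 src: V=3.3333
k=1 load: inc=3.333333, refl=3.333333·1.000000=3.3333; V=0.000000+3.333333+3.333333=6.6667
k=2 src: inc=3.333333, refl=3.333333·-0.333333=-1.1111; V=3.333333+3.333333+-1.111111=5.5556
k=3 load: inc=-1.111111, refl=-1.111111·1.000000=-1.1111; V=6.666667+-1.111111+-1.111111=4.4444
k=4 src: inc=-1.111111, refl=-1.111111·-0.333333=0.3704; V=5.555556+-1.111111+0.370370=4.8148
k=5 load: inc=0.370370, refl=0.370370·1.000000=0.3704; V=4.444444+0.370370+0.370370=5.1852
k=6 src: inc=0.370370, refl=0.370370·-0.333333=-0.1235; V=4.814815+0.370370+-0.123457=5.0617
k=7 load: inc=-0.123457, refl=-0.123457·1.000000=-0.1235; V=5.185185+-0.123457+-0.123457=4.9383
k=8 src: inc=-0.123457, refl=-0.123457·-0.333333=0.0412; V=5.061728+-0.123457+0.041152=4.9794
k=9 load: inc=0.041152, refl=0.041152·1.000000=0.0412; V=4.938272+0.041152+0.041152=5.0206
k=10 src: inc=0.041152, refl=0.041152·-0.333333=-0.0137; V=4.979424+0.041152+-0.013717=5.0069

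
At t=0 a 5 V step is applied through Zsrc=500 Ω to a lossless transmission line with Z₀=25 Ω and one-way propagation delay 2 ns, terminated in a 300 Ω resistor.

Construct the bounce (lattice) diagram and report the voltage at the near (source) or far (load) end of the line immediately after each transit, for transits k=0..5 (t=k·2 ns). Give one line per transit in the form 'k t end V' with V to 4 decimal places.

0 0 source 0.2381
1 2 load 0.4396
2 4 source 0.6218
3 6 load 0.7761
4 8 source 0.9156
5 10 load 1.0337

Γ_L=0.846154, Γ_S=0.904762; launch V₁=5·25/525=0.238095
k=0 src: V=0.2381
k=1 load: inc=0.238095, refl=0.238095·0.846154=0.2015; V=0.000000+0.238095+0.201465=0.4396
k=2 src: inc=0.201465, refl=0.201465·0.904762=0.1823; V=0.238095+0.201465+0.182278=0.6218
k=3 load: inc=0.182278, refl=0.182278·0.846154=0.1542; V=0.439560+0.182278+0.154235=0.7761
k=4 src: inc=0.154235, refl=0.154235·0.904762=0.1395; V=0.621838+0.154235+0.139546=0.9156
k=5 load: inc=0.139546, refl=0.139546·0.846154=0.1181; V=0.776074+0.139546+0.118078=1.0337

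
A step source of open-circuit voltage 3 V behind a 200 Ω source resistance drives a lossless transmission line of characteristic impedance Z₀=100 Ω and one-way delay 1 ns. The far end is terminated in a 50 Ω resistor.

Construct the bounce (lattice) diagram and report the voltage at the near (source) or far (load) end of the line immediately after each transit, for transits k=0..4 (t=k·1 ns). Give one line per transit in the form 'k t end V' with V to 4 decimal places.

Γ_L=-0.333333, Γ_S=0.333333; launch V₁=3·100/300=1.000000
k=0 src: V=1.0000
k=1 load: inc=1.000000, refl=1.000000·-0.333333=-0.3333; V=0.000000+1.000000+-0.333333=0.6667
k=2 src: inc=-0.333333, refl=-0.333333·0.333333=-0.1111; V=1.000000+-0.333333+-0.111111=0.5556
k=3 load: inc=-0.111111, refl=-0.111111·-0.333333=0.0370; V=0.666667+-0.111111+0.037037=0.5926
k=4 src: inc=0.037037, refl=0.037037·0.333333=0.0123; V=0.555556+0.037037+0.012346=0.6049

0 0 source 1.0000
1 1 load 0.6667
2 2 source 0.5556
3 3 load 0.5926
4 4 source 0.6049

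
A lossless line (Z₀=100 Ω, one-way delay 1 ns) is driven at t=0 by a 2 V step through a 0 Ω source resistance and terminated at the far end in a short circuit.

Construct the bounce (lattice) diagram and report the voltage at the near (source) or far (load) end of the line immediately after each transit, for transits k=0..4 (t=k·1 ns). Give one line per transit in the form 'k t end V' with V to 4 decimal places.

Γ_L=-1.000000, Γ_S=-1.000000; launch V₁=2·100/100=2.000000
k=0 src: V=2.0000
k=1 load: inc=2.000000, refl=2.000000·-1.000000=-2.0000; V=0.000000+2.000000+-2.000000=0.0000
k=2 src: inc=-2.000000, refl=-2.000000·-1.000000=2.0000; V=2.000000+-2.000000+2.000000=2.0000
k=3 load: inc=2.000000, refl=2.000000·-1.000000=-2.0000; V=0.000000+2.000000+-2.000000=0.0000
k=4 src: inc=-2.000000, refl=-2.000000·-1.000000=2.0000; V=2.000000+-2.000000+2.000000=2.0000

0 0 source 2.0000
1 1 load 0.0000
2 2 source 2.0000
3 3 load 0.0000
4 4 source 2.0000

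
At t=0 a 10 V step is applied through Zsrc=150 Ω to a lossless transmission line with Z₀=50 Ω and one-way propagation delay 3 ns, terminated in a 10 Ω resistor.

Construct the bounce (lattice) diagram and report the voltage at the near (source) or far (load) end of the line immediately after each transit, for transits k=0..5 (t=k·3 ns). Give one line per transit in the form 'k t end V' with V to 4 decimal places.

0 0 source 2.5000
1 3 load 0.8333
2 6 source 0.0000
3 9 load 0.5556
4 12 source 0.8333
5 15 load 0.6481

Γ_L=-0.666667, Γ_S=0.500000; launch V₁=10·50/200=2.500000
k=0 src: V=2.5000
k=1 load: inc=2.500000, refl=2.500000·-0.666667=-1.6667; V=0.000000+2.500000+-1.666667=0.8333
k=2 src: inc=-1.666667, refl=-1.666667·0.500000=-0.8333; V=2.500000+-1.666667+-0.833333=0.0000
k=3 load: inc=-0.833333, refl=-0.833333·-0.666667=0.5556; V=0.833333+-0.833333+0.555556=0.5556
k=4 src: inc=0.555556, refl=0.555556·0.500000=0.2778; V=0.000000+0.555556+0.277778=0.8333
k=5 load: inc=0.277778, refl=0.277778·-0.666667=-0.1852; V=0.555556+0.277778+-0.185185=0.6481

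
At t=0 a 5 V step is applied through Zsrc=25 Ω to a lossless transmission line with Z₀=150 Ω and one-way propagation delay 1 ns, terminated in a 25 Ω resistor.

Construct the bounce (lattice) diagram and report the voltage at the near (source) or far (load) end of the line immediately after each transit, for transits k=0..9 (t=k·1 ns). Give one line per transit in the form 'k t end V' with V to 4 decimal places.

0 0 source 4.2857
1 1 load 1.2245
2 2 source 3.4111
3 3 load 1.8492
4 4 source 2.9648
5 5 load 2.1680
6 6 source 2.7372
7 7 load 2.3306
8 8 source 2.6210
9 9 load 2.4136

Γ_L=-0.714286, Γ_S=-0.714286; launch V₁=5·150/175=4.285714
k=0 src: V=4.2857
k=1 load: inc=4.285714, refl=4.285714·-0.714286=-3.0612; V=0.000000+4.285714+-3.061224=1.2245
k=2 src: inc=-3.061224, refl=-3.061224·-0.714286=2.1866; V=4.285714+-3.061224+2.186589=3.4111
k=3 load: inc=2.186589, refl=2.186589·-0.714286=-1.5618; V=1.224490+2.186589+-1.561849=1.8492
k=4 src: inc=-1.561849, refl=-1.561849·-0.714286=1.1156; V=3.411079+-1.561849+1.115607=2.9648
k=5 load: inc=1.115607, refl=1.115607·-0.714286=-0.7969; V=1.849229+1.115607+-0.796862=2.1680
k=6 src: inc=-0.796862, refl=-0.796862·-0.714286=0.5692; V=2.964836+-0.796862+0.569187=2.7372
k=7 load: inc=0.569187, refl=0.569187·-0.714286=-0.4066; V=2.167974+0.569187+-0.406562=2.3306
k=8 src: inc=-0.406562, refl=-0.406562·-0.714286=0.2904; V=2.737161+-0.406562+0.290402=2.6210
k=9 load: inc=0.290402, refl=0.290402·-0.714286=-0.2074; V=2.330599+0.290402+-0.207430=2.4136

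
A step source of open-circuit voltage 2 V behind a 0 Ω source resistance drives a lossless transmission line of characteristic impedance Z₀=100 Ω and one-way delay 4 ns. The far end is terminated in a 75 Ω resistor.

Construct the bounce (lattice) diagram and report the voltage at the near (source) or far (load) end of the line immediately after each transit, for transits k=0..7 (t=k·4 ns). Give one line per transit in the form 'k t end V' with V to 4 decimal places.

Γ_L=-0.142857, Γ_S=-1.000000; launch V₁=2·100/100=2.000000
k=0 src: V=2.0000
k=1 load: inc=2.000000, refl=2.000000·-0.142857=-0.2857; V=0.000000+2.000000+-0.285714=1.7143
k=2 src: inc=-0.285714, refl=-0.285714·-1.000000=0.2857; V=2.000000+-0.285714+0.285714=2.0000
k=3 load: inc=0.285714, refl=0.285714·-0.142857=-0.0408; V=1.714286+0.285714+-0.040816=1.9592
k=4 src: inc=-0.040816, refl=-0.040816·-1.000000=0.0408; V=2.000000+-0.040816+0.040816=2.0000
k=5 load: inc=0.040816, refl=0.040816·-0.142857=-0.0058; V=1.959184+0.040816+-0.005831=1.9942
k=6 src: inc=-0.005831, refl=-0.005831·-1.000000=0.0058; V=2.000000+-0.005831+0.005831=2.0000
k=7 load: inc=0.005831, refl=0.005831·-0.142857=-0.0008; V=1.994169+0.005831+-0.000833=1.9992

0 0 source 2.0000
1 4 load 1.7143
2 8 source 2.0000
3 12 load 1.9592
4 16 source 2.0000
5 20 load 1.9942
6 24 source 2.0000
7 28 load 1.9992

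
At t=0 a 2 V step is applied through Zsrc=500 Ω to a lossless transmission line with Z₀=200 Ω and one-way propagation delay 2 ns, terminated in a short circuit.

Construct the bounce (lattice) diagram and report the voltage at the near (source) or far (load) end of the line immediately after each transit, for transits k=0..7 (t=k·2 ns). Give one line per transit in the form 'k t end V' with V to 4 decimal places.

0 0 source 0.5714
1 2 load 0.0000
2 4 source -0.2449
3 6 load 0.0000
4 8 source 0.1050
5 10 load 0.0000
6 12 source -0.0450
7 14 load 0.0000

Γ_L=-1.000000, Γ_S=0.428571; launch V₁=2·200/700=0.571429
k=0 src: V=0.5714
k=1 load: inc=0.571429, refl=0.571429·-1.000000=-0.5714; V=0.000000+0.571429+-0.571429=0.0000
k=2 src: inc=-0.571429, refl=-0.571429·0.428571=-0.2449; V=0.571429+-0.571429+-0.244898=-0.2449
k=3 load: inc=-0.244898, refl=-0.244898·-1.000000=0.2449; V=0.000000+-0.244898+0.244898=0.0000
k=4 src: inc=0.244898, refl=0.244898·0.428571=0.1050; V=-0.244898+0.244898+0.104956=0.1050
k=5 load: inc=0.104956, refl=0.104956·-1.000000=-0.1050; V=0.000000+0.104956+-0.104956=0.0000
k=6 src: inc=-0.104956, refl=-0.104956·0.428571=-0.0450; V=0.104956+-0.104956+-0.044981=-0.0450
k=7 load: inc=-0.044981, refl=-0.044981·-1.000000=0.0450; V=0.000000+-0.044981+0.044981=0.0000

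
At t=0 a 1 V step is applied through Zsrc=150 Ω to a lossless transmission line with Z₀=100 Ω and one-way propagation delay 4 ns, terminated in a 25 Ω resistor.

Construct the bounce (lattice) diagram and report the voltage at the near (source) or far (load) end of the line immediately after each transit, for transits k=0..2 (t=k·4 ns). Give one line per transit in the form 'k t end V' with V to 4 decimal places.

0 0 source 0.4000
1 4 load 0.1600
2 8 source 0.1120

Γ_L=-0.600000, Γ_S=0.200000; launch V₁=1·100/250=0.400000
k=0 src: V=0.4000
k=1 load: inc=0.400000, refl=0.400000·-0.600000=-0.2400; V=0.000000+0.400000+-0.240000=0.1600
k=2 src: inc=-0.240000, refl=-0.240000·0.200000=-0.0480; V=0.400000+-0.240000+-0.048000=0.1120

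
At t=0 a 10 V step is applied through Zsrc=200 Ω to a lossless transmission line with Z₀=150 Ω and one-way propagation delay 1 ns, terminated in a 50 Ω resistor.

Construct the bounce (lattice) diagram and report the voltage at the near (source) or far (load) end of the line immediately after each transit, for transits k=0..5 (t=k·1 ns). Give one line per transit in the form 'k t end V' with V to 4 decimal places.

0 0 source 4.2857
1 1 load 2.1429
2 2 source 1.8367
3 3 load 1.9898
4 4 source 2.0117
5 5 load 2.0007

Γ_L=-0.500000, Γ_S=0.142857; launch V₁=10·150/350=4.285714
k=0 src: V=4.2857
k=1 load: inc=4.285714, refl=4.285714·-0.500000=-2.1429; V=0.000000+4.285714+-2.142857=2.1429
k=2 src: inc=-2.142857, refl=-2.142857·0.142857=-0.3061; V=4.285714+-2.142857+-0.306122=1.8367
k=3 load: inc=-0.306122, refl=-0.306122·-0.500000=0.1531; V=2.142857+-0.306122+0.153061=1.9898
k=4 src: inc=0.153061, refl=0.153061·0.142857=0.0219; V=1.836735+0.153061+0.021866=2.0117
k=5 load: inc=0.021866, refl=0.021866·-0.500000=-0.0109; V=1.989796+0.021866+-0.010933=2.0007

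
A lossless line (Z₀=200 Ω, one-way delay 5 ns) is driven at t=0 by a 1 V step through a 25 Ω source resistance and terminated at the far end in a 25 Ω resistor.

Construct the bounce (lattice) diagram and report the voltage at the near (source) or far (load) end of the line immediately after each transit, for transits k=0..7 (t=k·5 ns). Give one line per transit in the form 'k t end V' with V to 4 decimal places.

0 0 source 0.8889
1 5 load 0.1975
2 10 source 0.7353
3 15 load 0.3170
4 20 source 0.6423
5 25 load 0.3893
6 30 source 0.5861
7 35 load 0.4330

Γ_L=-0.777778, Γ_S=-0.777778; launch V₁=1·200/225=0.888889
k=0 src: V=0.8889
k=1 load: inc=0.888889, refl=0.888889·-0.777778=-0.6914; V=0.000000+0.888889+-0.691358=0.1975
k=2 src: inc=-0.691358, refl=-0.691358·-0.777778=0.5377; V=0.888889+-0.691358+0.537723=0.7353
k=3 load: inc=0.537723, refl=0.537723·-0.777778=-0.4182; V=0.197531+0.537723+-0.418229=0.3170
k=4 src: inc=-0.418229, refl=-0.418229·-0.777778=0.3253; V=0.735254+-0.418229+0.325289=0.6423
k=5 load: inc=0.325289, refl=0.325289·-0.777778=-0.2530; V=0.317025+0.325289+-0.253003=0.3893
k=6 src: inc=-0.253003, refl=-0.253003·-0.777778=0.1968; V=0.642314+-0.253003+0.196780=0.5861
k=7 load: inc=0.196780, refl=0.196780·-0.777778=-0.1531; V=0.389311+0.196780+-0.153051=0.4330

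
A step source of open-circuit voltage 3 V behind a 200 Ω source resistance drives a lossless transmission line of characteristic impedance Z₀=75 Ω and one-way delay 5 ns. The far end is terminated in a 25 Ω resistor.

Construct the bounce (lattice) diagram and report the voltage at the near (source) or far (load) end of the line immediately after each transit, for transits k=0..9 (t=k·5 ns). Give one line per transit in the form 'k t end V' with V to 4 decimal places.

Γ_L=-0.500000, Γ_S=0.454545; launch V₁=3·75/275=0.818182
k=0 src: V=0.8182
k=1 load: inc=0.818182, refl=0.818182·-0.500000=-0.4091; V=0.000000+0.818182+-0.409091=0.4091
k=2 src: inc=-0.409091, refl=-0.409091·0.454545=-0.1860; V=0.818182+-0.409091+-0.185950=0.2231
k=3 load: inc=-0.185950, refl=-0.185950·-0.500000=0.0930; V=0.409091+-0.185950+0.092975=0.3161
k=4 src: inc=0.092975, refl=0.092975·0.454545=0.0423; V=0.223140+0.092975+0.042261=0.3584
k=5 load: inc=0.042261, refl=0.042261·-0.500000=-0.0211; V=0.316116+0.042261+-0.021131=0.3372
k=6 src: inc=-0.021131, refl=-0.021131·0.454545=-0.0096; V=0.358377+-0.021131+-0.009605=0.3276
k=7 load: inc=-0.009605, refl=-0.009605·-0.500000=0.0048; V=0.337246+-0.009605+0.004802=0.3324
k=8 src: inc=0.004802, refl=0.004802·0.454545=0.0022; V=0.327642+0.004802+0.002183=0.3346
k=9 load: inc=0.002183, refl=0.002183·-0.500000=-0.0011; V=0.332444+0.002183+-0.001091=0.3335

0 0 source 0.8182
1 5 load 0.4091
2 10 source 0.2231
3 15 load 0.3161
4 20 source 0.3584
5 25 load 0.3372
6 30 source 0.3276
7 35 load 0.3324
8 40 source 0.3346
9 45 load 0.3335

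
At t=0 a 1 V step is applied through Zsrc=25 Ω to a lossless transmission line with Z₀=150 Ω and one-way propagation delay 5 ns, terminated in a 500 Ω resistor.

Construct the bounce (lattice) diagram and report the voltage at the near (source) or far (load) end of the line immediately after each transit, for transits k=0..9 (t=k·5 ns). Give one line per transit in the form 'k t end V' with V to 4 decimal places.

0 0 source 0.8571
1 5 load 1.3187
2 10 source 0.9890
3 15 load 0.8115
4 20 source 0.9383
5 25 load 1.0066
6 30 source 0.9578
7 35 load 0.9315
8 40 source 0.9503
9 45 load 0.9604

Γ_L=0.538462, Γ_S=-0.714286; launch V₁=1·150/175=0.857143
k=0 src: V=0.8571
k=1 load: inc=0.857143, refl=0.857143·0.538462=0.4615; V=0.000000+0.857143+0.461538=1.3187
k=2 src: inc=0.461538, refl=0.461538·-0.714286=-0.3297; V=0.857143+0.461538+-0.329670=0.9890
k=3 load: inc=-0.329670, refl=-0.329670·0.538462=-0.1775; V=1.318681+-0.329670+-0.177515=0.8115
k=4 src: inc=-0.177515, refl=-0.177515·-0.714286=0.1268; V=0.989011+-0.177515+0.126796=0.9383
k=5 load: inc=0.126796, refl=0.126796·0.538462=0.0683; V=0.811496+0.126796+0.068275=1.0066
k=6 src: inc=0.068275, refl=0.068275·-0.714286=-0.0488; V=0.938292+0.068275+-0.048768=0.9578
k=7 load: inc=-0.048768, refl=-0.048768·0.538462=-0.0263; V=1.006567+-0.048768+-0.026260=0.9315
k=8 src: inc=-0.026260, refl=-0.026260·-0.714286=0.0188; V=0.957800+-0.026260+0.018757=0.9503
k=9 load: inc=0.018757, refl=0.018757·0.538462=0.0101; V=0.931540+0.018757+0.010100=0.9604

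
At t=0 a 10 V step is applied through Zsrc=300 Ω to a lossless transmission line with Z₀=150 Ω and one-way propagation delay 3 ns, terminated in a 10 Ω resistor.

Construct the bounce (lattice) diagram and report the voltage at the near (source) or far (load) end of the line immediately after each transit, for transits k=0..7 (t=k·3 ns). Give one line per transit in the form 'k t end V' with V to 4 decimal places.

Γ_L=-0.875000, Γ_S=0.333333; launch V₁=10·150/450=3.333333
k=0 src: V=3.3333
k=1 load: inc=3.333333, refl=3.333333·-0.875000=-2.9167; V=0.000000+3.333333+-2.916667=0.4167
k=2 src: inc=-2.916667, refl=-2.916667·0.333333=-0.9722; V=3.333333+-2.916667+-0.972222=-0.5556
k=3 load: inc=-0.972222, refl=-0.972222·-0.875000=0.8507; V=0.416667+-0.972222+0.850694=0.2951
k=4 src: inc=0.850694, refl=0.850694·0.333333=0.2836; V=-0.555556+0.850694+0.283565=0.5787
k=5 load: inc=0.283565, refl=0.283565·-0.875000=-0.2481; V=0.295139+0.283565+-0.248119=0.3306
k=6 src: inc=-0.248119, refl=-0.248119·0.333333=-0.0827; V=0.578704+-0.248119+-0.082706=0.2479
k=7 load: inc=-0.082706, refl=-0.082706·-0.875000=0.0724; V=0.330584+-0.082706+0.072368=0.3202

0 0 source 3.3333
1 3 load 0.4167
2 6 source -0.5556
3 9 load 0.2951
4 12 source 0.5787
5 15 load 0.3306
6 18 source 0.2479
7 21 load 0.3202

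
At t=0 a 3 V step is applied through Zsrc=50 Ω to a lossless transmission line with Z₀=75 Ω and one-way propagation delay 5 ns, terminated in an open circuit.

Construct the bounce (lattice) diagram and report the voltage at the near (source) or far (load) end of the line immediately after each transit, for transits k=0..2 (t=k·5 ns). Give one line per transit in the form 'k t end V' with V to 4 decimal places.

Γ_L=1.000000, Γ_S=-0.200000; launch V₁=3·75/125=1.800000
k=0 src: V=1.8000
k=1 load: inc=1.800000, refl=1.800000·1.000000=1.8000; V=0.000000+1.800000+1.800000=3.6000
k=2 src: inc=1.800000, refl=1.800000·-0.200000=-0.3600; V=1.800000+1.800000+-0.360000=3.2400

0 0 source 1.8000
1 5 load 3.6000
2 10 source 3.2400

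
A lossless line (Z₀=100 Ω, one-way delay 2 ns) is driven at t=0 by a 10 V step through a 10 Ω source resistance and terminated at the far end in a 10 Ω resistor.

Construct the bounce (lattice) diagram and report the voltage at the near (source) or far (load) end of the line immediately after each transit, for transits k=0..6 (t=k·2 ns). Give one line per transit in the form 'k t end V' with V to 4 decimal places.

Γ_L=-0.818182, Γ_S=-0.818182; launch V₁=10·100/110=9.090909
k=0 src: V=9.0909
k=1 load: inc=9.090909, refl=9.090909·-0.818182=-7.4380; V=0.000000+9.090909+-7.438017=1.6529
k=2 src: inc=-7.438017, refl=-7.438017·-0.818182=6.0856; V=9.090909+-7.438017+6.085650=7.7385
k=3 load: inc=6.085650, refl=6.085650·-0.818182=-4.9792; V=1.652893+6.085650+-4.979168=2.7594
k=4 src: inc=-4.979168, refl=-4.979168·-0.818182=4.0739; V=7.738542+-4.979168+4.073865=6.8332
k=5 load: inc=4.073865, refl=4.073865·-0.818182=-3.3332; V=2.759374+4.073865+-3.333162=3.5001
k=6 src: inc=-3.333162, refl=-3.333162·-0.818182=2.7271; V=6.833239+-3.333162+2.727133=6.2272

0 0 source 9.0909
1 2 load 1.6529
2 4 source 7.7385
3 6 load 2.7594
4 8 source 6.8332
5 10 load 3.5001
6 12 source 6.2272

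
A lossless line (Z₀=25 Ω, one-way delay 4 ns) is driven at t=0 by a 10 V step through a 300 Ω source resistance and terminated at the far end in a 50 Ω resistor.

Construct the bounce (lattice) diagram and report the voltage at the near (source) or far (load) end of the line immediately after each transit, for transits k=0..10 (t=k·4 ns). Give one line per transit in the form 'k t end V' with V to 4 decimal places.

Γ_L=0.333333, Γ_S=0.846154; launch V₁=10·25/325=0.769231
k=0 src: V=0.7692
k=1 load: inc=0.769231, refl=0.769231·0.333333=0.2564; V=0.000000+0.769231+0.256410=1.0256
k=2 src: inc=0.256410, refl=0.256410·0.846154=0.2170; V=0.769231+0.256410+0.216963=1.2426
k=3 load: inc=0.216963, refl=0.216963·0.333333=0.0723; V=1.025641+0.216963+0.072321=1.3149
k=4 src: inc=0.072321, refl=0.072321·0.846154=0.0612; V=1.242604+0.072321+0.061195=1.3761
k=5 load: inc=0.061195, refl=0.061195·0.333333=0.0204; V=1.314924+0.061195+0.020398=1.3965
k=6 src: inc=0.020398, refl=0.020398·0.846154=0.0173; V=1.376119+0.020398+0.017260=1.4138
k=7 load: inc=0.017260, refl=0.017260·0.333333=0.0058; V=1.396517+0.017260+0.005753=1.4195
k=8 src: inc=0.005753, refl=0.005753·0.846154=0.0049; V=1.413777+0.005753+0.004868=1.4244
k=9 load: inc=0.004868, refl=0.004868·0.333333=0.0016; V=1.419530+0.004868+0.001623=1.4260
k=10 src: inc=0.001623, refl=0.001623·0.846154=0.0014; V=1.424399+0.001623+0.001373=1.4274

0 0 source 0.7692
1 4 load 1.0256
2 8 source 1.2426
3 12 load 1.3149
4 16 source 1.3761
5 20 load 1.3965
6 24 source 1.4138
7 28 load 1.4195
8 32 source 1.4244
9 36 load 1.4260
10 40 source 1.4274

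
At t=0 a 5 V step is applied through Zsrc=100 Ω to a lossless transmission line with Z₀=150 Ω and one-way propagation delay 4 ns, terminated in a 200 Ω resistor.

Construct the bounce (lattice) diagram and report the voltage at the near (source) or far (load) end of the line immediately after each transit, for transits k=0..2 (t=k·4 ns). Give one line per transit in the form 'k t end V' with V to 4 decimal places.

Γ_L=0.142857, Γ_S=-0.200000; launch V₁=5·150/250=3.000000
k=0 src: V=3.0000
k=1 load: inc=3.000000, refl=3.000000·0.142857=0.4286; V=0.000000+3.000000+0.428571=3.4286
k=2 src: inc=0.428571, refl=0.428571·-0.200000=-0.0857; V=3.000000+0.428571+-0.085714=3.3429

0 0 source 3.0000
1 4 load 3.4286
2 8 source 3.3429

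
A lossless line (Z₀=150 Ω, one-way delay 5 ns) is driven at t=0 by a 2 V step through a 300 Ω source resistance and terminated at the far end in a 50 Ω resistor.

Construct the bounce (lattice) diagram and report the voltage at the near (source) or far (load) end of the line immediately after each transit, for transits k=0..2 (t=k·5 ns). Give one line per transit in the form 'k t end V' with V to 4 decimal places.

Γ_L=-0.500000, Γ_S=0.333333; launch V₁=2·150/450=0.666667
k=0 src: V=0.6667
k=1 load: inc=0.666667, refl=0.666667·-0.500000=-0.3333; V=0.000000+0.666667+-0.333333=0.3333
k=2 src: inc=-0.333333, refl=-0.333333·0.333333=-0.1111; V=0.666667+-0.333333+-0.111111=0.2222

0 0 source 0.6667
1 5 load 0.3333
2 10 source 0.2222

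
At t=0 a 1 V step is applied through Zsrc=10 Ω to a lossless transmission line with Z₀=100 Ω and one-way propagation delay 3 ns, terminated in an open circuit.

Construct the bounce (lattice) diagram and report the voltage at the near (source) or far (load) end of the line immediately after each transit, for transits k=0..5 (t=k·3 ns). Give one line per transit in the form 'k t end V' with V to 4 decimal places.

Γ_L=1.000000, Γ_S=-0.818182; launch V₁=1·100/110=0.909091
k=0 src: V=0.9091
k=1 load: inc=0.909091, refl=0.909091·1.000000=0.9091; V=0.000000+0.909091+0.909091=1.8182
k=2 src: inc=0.909091, refl=0.909091·-0.818182=-0.7438; V=0.909091+0.909091+-0.743802=1.0744
k=3 load: inc=-0.743802, refl=-0.743802·1.000000=-0.7438; V=1.818182+-0.743802+-0.743802=0.3306
k=4 src: inc=-0.743802, refl=-0.743802·-0.818182=0.6086; V=1.074380+-0.743802+0.608565=0.9391
k=5 load: inc=0.608565, refl=0.608565·1.000000=0.6086; V=0.330579+0.608565+0.608565=1.5477

0 0 source 0.9091
1 3 load 1.8182
2 6 source 1.0744
3 9 load 0.3306
4 12 source 0.9391
5 15 load 1.5477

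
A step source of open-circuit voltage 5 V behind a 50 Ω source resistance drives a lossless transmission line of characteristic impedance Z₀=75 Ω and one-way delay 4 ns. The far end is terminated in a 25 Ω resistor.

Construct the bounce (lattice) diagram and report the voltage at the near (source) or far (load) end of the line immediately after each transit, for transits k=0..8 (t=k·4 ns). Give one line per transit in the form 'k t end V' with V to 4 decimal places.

0 0 source 3.0000
1 4 load 1.5000
2 8 source 1.8000
3 12 load 1.6500
4 16 source 1.6800
5 20 load 1.6650
6 24 source 1.6680
7 28 load 1.6665
8 32 source 1.6668

Γ_L=-0.500000, Γ_S=-0.200000; launch V₁=5·75/125=3.000000
k=0 src: V=3.0000
k=1 load: inc=3.000000, refl=3.000000·-0.500000=-1.5000; V=0.000000+3.000000+-1.500000=1.5000
k=2 src: inc=-1.500000, refl=-1.500000·-0.200000=0.3000; V=3.000000+-1.500000+0.300000=1.8000
k=3 load: inc=0.300000, refl=0.300000·-0.500000=-0.1500; V=1.500000+0.300000+-0.150000=1.6500
k=4 src: inc=-0.150000, refl=-0.150000·-0.200000=0.0300; V=1.800000+-0.150000+0.030000=1.6800
k=5 load: inc=0.030000, refl=0.030000·-0.500000=-0.0150; V=1.650000+0.030000+-0.015000=1.6650
k=6 src: inc=-0.015000, refl=-0.015000·-0.200000=0.0030; V=1.680000+-0.015000+0.003000=1.6680
k=7 load: inc=0.003000, refl=0.003000·-0.500000=-0.0015; V=1.665000+0.003000+-0.001500=1.6665
k=8 src: inc=-0.001500, refl=-0.001500·-0.200000=0.0003; V=1.668000+-0.001500+0.000300=1.6668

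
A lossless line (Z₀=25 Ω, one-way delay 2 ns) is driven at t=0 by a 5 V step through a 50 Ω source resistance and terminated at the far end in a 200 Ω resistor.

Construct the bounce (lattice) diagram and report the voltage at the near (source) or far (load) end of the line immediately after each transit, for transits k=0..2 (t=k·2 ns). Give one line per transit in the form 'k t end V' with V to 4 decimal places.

Γ_L=0.777778, Γ_S=0.333333; launch V₁=5·25/75=1.666667
k=0 src: V=1.6667
k=1 load: inc=1.666667, refl=1.666667·0.777778=1.2963; V=0.000000+1.666667+1.296296=2.9630
k=2 src: inc=1.296296, refl=1.296296·0.333333=0.4321; V=1.666667+1.296296+0.432099=3.3951

0 0 source 1.6667
1 2 load 2.9630
2 4 source 3.3951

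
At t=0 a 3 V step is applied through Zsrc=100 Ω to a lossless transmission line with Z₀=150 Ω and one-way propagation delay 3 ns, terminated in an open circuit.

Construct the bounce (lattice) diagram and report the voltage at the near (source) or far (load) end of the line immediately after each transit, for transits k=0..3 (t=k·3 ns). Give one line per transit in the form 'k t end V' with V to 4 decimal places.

Γ_L=1.000000, Γ_S=-0.200000; launch V₁=3·150/250=1.800000
k=0 src: V=1.8000
k=1 load: inc=1.800000, refl=1.800000·1.000000=1.8000; V=0.000000+1.800000+1.800000=3.6000
k=2 src: inc=1.800000, refl=1.800000·-0.200000=-0.3600; V=1.800000+1.800000+-0.360000=3.2400
k=3 load: inc=-0.360000, refl=-0.360000·1.000000=-0.3600; V=3.600000+-0.360000+-0.360000=2.8800

0 0 source 1.8000
1 3 load 3.6000
2 6 source 3.2400
3 9 load 2.8800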